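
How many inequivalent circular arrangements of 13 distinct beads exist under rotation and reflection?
(13-1)!/2 = 479001600/2 = 239500800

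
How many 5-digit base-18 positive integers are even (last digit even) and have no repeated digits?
Last∈{0,2,4,6,8,10,12,14,16}. Last=0: 57120. Last nonzero: 8×16×P(16,3) = 430080. Total = 487200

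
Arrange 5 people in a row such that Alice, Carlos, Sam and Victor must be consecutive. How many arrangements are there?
Treat the 4 as one block: (5-4+1)! × 4! = 2 × 24 = 48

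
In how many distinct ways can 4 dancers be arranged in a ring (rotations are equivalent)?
Circular: fix one position, arrange the rest. (4-1)! = 6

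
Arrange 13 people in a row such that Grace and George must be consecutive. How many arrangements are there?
Treat the 2 as one block: (13-2+1)! × 2! = 479001600 × 2 = 958003200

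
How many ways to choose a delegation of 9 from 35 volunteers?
C(35,9) = 35!/(9!×26!) = 70607460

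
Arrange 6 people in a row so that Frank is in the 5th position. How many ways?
Fix one position: (6-1)! = 120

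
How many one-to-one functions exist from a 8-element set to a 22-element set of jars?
P(22,8) = 22!/(22-8)! = 12893126400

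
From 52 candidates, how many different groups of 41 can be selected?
C(52,41) = 52!/(41!×11!) = 60403728840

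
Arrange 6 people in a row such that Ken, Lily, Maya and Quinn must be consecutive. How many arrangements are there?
Treat the 4 as one block: (6-4+1)! × 4! = 6 × 24 = 144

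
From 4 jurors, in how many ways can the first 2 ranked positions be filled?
P(4,2) = 4!/(4-2)! = 12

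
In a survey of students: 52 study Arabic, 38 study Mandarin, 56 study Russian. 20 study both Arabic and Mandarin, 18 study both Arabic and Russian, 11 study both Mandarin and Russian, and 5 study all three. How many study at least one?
|A∪B∪C| = 52+38+56-20-18-11+5 = 102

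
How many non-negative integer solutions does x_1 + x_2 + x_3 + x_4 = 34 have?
C(34+4-1, 4-1) = C(37, 3) = 7770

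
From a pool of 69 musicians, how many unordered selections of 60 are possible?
C(69,60) = 69!/(60!×9!) = 56672074888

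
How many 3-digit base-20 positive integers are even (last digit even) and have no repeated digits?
Last∈{0,2,4,6,8,10,12,14,16,18}. Last=0: 342. Last nonzero: 9×18×P(18,1) = 2916. Total = 3258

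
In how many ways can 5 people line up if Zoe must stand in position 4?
Fix one position: (5-1)! = 24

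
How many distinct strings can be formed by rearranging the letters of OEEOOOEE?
8! / (4! × 4!) = 70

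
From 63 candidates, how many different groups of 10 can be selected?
C(63,10) = 63!/(10!×53!) = 127805525001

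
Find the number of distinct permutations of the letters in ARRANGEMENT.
11! / (2! × 2! × 2! × 1! × 2! × 1! × 1!) = 2494800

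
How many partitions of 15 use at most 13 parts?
By conjugation, equals partitions of 15 into parts ≤ 13. Let r_j(i) = number of partitions of i into parts ≤ j, for i = 0..15. r_1(i) = 1 for all i; r_j(i) = r_{j-1}(i) + r_j(i-j). Rows j = 2..13: ≤2: 1 1 2 2 3 3 4 4 5 5 6 6 7 7 8 8; ≤3: 1 1 2 3 4 5 7 8 10 12 14 16 19 21 24 27; ≤4: 1 1 2 3 5 6 9 11 15 18 23 27 34 39 47 54; ≤5: 1 1 2 3 5 7 10 13 18 23 30 37 47 57 70 84; ≤6: 1 1 2 3 5 7 11 14 20 26 35 44 58 71 90 110; ≤7: 1 1 2 3 5 7 11 15 21 28 38 49 65 82 105 131; ≤8: 1 1 2 3 5 7 11 15 22 29 40 52 70 89 116 146; ≤9: 1 1 2 3 5 7 11 15 22 30 41 54 73 94 123 157; ≤10: 1 1 2 3 5 7 11 15 22 30 42 55 75 97 128 164; ≤11: 1 1 2 3 5 7 11 15 22 30 42 56 76 99 131 169; ≤12: 1 1 2 3 5 7 11 15 22 30 42 56 77 100 133 172; ≤13: 1 1 2 3 5 7 11 15 22 30 42 56 77 101 134 174. r_13(15) = 174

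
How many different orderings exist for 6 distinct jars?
6! = 720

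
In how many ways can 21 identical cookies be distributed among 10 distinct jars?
C(21+10-1, 10-1) = C(30, 9) = 14307150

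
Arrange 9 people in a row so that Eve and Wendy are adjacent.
Treat as block: (9-1)! × 2! = 40320 × 2 = 80640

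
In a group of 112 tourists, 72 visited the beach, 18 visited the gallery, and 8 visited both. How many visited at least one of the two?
|A∪B| = |A| + |B| - |A∩B| = 72 + 18 - 8 = 82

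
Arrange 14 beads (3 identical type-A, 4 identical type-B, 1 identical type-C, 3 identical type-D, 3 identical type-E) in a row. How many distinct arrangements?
14! / (3! × 4! × 1! × 3! × 3!) = 16816800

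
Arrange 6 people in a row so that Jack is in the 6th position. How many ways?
Fix one position: (6-1)! = 120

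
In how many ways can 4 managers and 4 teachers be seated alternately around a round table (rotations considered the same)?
Fix one of the managers: (4-1)! ways for the remaining managers, × 4! ways for the teachers = 6 × 24 = 144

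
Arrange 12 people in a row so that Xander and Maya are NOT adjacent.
Total - adjacent = 12! - (12-1)!×2 = 479001600 - 79833600 = 399168000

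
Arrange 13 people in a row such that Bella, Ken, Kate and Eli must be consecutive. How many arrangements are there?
Treat the 4 as one block: (13-4+1)! × 4! = 3628800 × 24 = 87091200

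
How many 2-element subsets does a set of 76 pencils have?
C(76,2) = 76!/(2!×74!) = 2850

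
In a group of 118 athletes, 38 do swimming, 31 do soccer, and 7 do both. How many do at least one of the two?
|A∪B| = |A| + |B| - |A∩B| = 38 + 31 - 7 = 62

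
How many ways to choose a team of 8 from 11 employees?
C(11,8) = 11!/(8!×3!) = 165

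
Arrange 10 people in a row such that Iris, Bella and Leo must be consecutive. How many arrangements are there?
Treat the 3 as one block: (10-3+1)! × 3! = 40320 × 6 = 241920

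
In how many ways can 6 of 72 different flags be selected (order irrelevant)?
C(72,6) = 72!/(6!×66!) = 156238908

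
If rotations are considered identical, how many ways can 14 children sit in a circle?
Circular: fix one position, arrange the rest. (14-1)! = 6227020800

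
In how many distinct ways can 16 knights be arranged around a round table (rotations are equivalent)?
Circular: fix one position, arrange the rest. (16-1)! = 1307674368000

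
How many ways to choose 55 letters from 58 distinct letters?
C(58,55) = 58!/(55!×3!) = 30856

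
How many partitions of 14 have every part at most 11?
Let r_j(i) = number of partitions of i into parts ≤ j, for i = 0..14. r_1(i) = 1 for all i; r_j(i) = r_{j-1}(i) + r_j(i-j). Rows j = 2..11: ≤2: 1 1 2 2 3 3 4 4 5 5 6 6 7 7 8; ≤3: 1 1 2 3 4 5 7 8 10 12 14 16 19 21 24; ≤4: 1 1 2 3 5 6 9 11 15 18 23 27 34 39 47; ≤5: 1 1 2 3 5 7 10 13 18 23 30 37 47 57 70; ≤6: 1 1 2 3 5 7 11 14 20 26 35 44 58 71 90; ≤7: 1 1 2 3 5 7 11 15 21 28 38 49 65 82 105; ≤8: 1 1 2 3 5 7 11 15 22 29 40 52 70 89 116; ≤9: 1 1 2 3 5 7 11 15 22 30 41 54 73 94 123; ≤10: 1 1 2 3 5 7 11 15 22 30 42 55 75 97 128; ≤11: 1 1 2 3 5 7 11 15 22 30 42 56 76 99 131. r_11(14) = 131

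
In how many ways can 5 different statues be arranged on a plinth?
5! = 120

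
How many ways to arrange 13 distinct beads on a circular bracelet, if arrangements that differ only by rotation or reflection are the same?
(13-1)!/2 = 479001600/2 = 239500800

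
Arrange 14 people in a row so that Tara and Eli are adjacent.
Treat as block: (14-1)! × 2! = 6227020800 × 2 = 12454041600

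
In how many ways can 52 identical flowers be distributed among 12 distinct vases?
C(52+12-1, 12-1) = C(63, 11) = 615790256823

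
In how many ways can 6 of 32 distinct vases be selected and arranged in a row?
P(32,6) = 32!/(32-6)! = 652458240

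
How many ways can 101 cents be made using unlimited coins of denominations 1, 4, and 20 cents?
Coefficient of x^101 in 1/(1-x^1) · 1/(1-x^4) · 1/(1-x^20). Case on j = number of 20-cent coins (j = 0..5); remainder r = 101 - 20j is made from {1,4} in ⌊r/4⌋+1 ways. r = 101, 81, 61, 41, 21, 1 → 26 + 21 + 16 + 11 + 6 + 1 = 81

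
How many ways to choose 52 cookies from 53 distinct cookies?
C(53,52) = 53!/(52!×1!) = 53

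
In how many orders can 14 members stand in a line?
14! = 87178291200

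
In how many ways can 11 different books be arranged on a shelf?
11! = 39916800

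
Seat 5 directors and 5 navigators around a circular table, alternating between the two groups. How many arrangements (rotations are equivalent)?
Fix one of the directors: (5-1)! ways for the remaining directors, × 5! ways for the navigators = 24 × 120 = 2880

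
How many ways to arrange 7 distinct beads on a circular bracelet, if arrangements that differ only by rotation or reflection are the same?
(7-1)!/2 = 720/2 = 360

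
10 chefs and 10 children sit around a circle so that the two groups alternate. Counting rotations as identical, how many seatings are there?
Fix one of the chefs: (10-1)! ways for the remaining chefs, × 10! ways for the children = 362880 × 3628800 = 1316818944000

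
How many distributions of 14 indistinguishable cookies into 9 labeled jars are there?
C(14+9-1, 9-1) = C(22, 8) = 319770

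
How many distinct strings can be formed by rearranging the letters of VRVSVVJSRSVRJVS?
15! / (2! × 6! × 3! × 4!) = 6306300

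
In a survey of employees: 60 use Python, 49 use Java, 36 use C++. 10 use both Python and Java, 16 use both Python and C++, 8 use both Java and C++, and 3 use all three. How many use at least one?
|A∪B∪C| = 60+49+36-10-16-8+3 = 114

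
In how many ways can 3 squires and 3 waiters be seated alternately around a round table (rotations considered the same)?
Fix one of the squires: (3-1)! ways for the remaining squires, × 3! ways for the waiters = 2 × 6 = 12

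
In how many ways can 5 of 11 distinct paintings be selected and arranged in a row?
P(11,5) = 11!/(11-5)! = 55440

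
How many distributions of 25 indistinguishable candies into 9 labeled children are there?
C(25+9-1, 9-1) = C(33, 8) = 13884156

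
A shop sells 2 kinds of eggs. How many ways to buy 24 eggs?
C(24+2-1, 2-1) = C(25, 1) = 25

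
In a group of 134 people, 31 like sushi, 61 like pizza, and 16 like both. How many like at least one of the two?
|A∪B| = |A| + |B| - |A∩B| = 31 + 61 - 16 = 76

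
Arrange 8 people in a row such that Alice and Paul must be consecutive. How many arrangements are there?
Treat the 2 as one block: (8-2+1)! × 2! = 5040 × 2 = 10080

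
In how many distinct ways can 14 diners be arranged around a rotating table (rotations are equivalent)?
Circular: fix one position, arrange the rest. (14-1)! = 6227020800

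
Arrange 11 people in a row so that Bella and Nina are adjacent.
Treat as block: (11-1)! × 2! = 3628800 × 2 = 7257600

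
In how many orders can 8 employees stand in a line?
8! = 40320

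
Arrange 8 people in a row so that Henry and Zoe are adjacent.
Treat as block: (8-1)! × 2! = 5040 × 2 = 10080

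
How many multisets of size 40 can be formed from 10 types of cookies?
C(40+10-1, 10-1) = C(49, 9) = 2054455634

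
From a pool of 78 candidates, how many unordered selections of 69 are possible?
C(78,69) = 78!/(69!×9!) = 182364632450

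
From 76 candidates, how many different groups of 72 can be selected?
C(76,72) = 76!/(72!×4!) = 1282975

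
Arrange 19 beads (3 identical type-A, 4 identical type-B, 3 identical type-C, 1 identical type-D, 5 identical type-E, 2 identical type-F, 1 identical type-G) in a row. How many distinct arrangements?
19! / (3! × 4! × 3! × 1! × 5! × 2! × 1!) = 586637251200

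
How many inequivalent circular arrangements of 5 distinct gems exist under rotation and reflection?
(5-1)!/2 = 24/2 = 12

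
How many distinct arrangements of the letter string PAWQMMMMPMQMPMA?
15! / (3! × 7! × 2! × 1! × 2!) = 10810800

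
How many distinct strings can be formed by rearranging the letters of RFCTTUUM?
8! / (1! × 2! × 1! × 1! × 1! × 2!) = 10080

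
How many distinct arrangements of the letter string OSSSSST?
7! / (5! × 1! × 1!) = 42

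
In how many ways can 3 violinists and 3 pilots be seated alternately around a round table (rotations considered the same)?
Fix one of the violinists: (3-1)! ways for the remaining violinists, × 3! ways for the pilots = 2 × 6 = 12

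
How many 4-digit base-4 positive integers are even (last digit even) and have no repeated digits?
Last∈{0,2}. Last=0: 6. Last nonzero: 1×2×P(2,2) = 4. Total = 10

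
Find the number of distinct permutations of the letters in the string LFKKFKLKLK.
10! / (3! × 2! × 5!) = 2520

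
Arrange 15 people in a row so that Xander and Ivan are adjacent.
Treat as block: (15-1)! × 2! = 87178291200 × 2 = 174356582400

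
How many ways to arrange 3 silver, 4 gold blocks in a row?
7! / (3! × 4!) = 35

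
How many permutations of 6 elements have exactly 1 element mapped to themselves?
Choose the 1 fixed point C(6,1) = 6, derange the rest: !5 = Σ_{j=0}^{5} (-1)^j·5!/j! = 120 - 120 + 60 - 20 + 5 - 1 = 44. Product = 6 × 44 = 264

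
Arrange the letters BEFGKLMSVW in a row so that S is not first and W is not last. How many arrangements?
By inclusion-exclusion: 10! - 2×(10-1)! + (10-2)! = 3628800 - 725760 + 40320 = 2943360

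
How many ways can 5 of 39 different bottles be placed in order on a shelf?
P(39,5) = 39!/(39-5)! = 69090840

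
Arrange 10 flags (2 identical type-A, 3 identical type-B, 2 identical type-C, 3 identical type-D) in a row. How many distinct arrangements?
10! / (2! × 3! × 2! × 3!) = 25200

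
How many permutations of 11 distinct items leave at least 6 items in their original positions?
Exactly j fixed points: C(11,j)·!(11-j); sum over j ≥ 6 (derangement numbers via !m = (m-1)·(!(m-1) + !(m-2)): !0..!5 = 1, 0, 1, 2, 9, 44). Σ_{j=6}^{11} C(11,j)·!(11-j) = C(11,6)·!5 + C(11,7)·!4 + C(11,8)·!3 + C(11,9)·!2 + C(11,10)·!1 + C(11,11)·!0 = 462·44 + 330·9 + 165·2 + 55·1 + 11·0 + 1·1 = 23684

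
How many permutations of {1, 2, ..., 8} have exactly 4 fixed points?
Choose the 4 fixed points C(8,4) = 70, derange the rest: !4 = Σ_{j=0}^{4} (-1)^j·4!/j! = 24 - 24 + 12 - 4 + 1 = 9. Product = 70 × 9 = 630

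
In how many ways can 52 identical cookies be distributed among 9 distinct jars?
C(52+9-1, 9-1) = C(60, 8) = 2558620845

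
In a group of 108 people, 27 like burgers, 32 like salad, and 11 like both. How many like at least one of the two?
|A∪B| = |A| + |B| - |A∩B| = 27 + 32 - 11 = 48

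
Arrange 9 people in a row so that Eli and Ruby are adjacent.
Treat as block: (9-1)! × 2! = 40320 × 2 = 80640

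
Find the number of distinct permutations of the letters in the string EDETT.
5! / (2! × 1! × 2!) = 30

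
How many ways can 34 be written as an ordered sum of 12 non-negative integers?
C(34+12-1, 12-1) = C(45, 11) = 10150595910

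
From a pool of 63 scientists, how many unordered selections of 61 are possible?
C(63,61) = 63!/(61!×2!) = 1953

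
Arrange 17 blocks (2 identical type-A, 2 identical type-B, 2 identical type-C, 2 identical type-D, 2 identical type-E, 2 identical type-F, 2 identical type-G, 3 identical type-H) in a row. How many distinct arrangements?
17! / (2! × 2! × 2! × 2! × 2! × 2! × 2! × 3!) = 463134672000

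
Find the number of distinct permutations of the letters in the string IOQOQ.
5! / (2! × 1! × 2!) = 30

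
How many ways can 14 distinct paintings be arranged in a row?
14! = 87178291200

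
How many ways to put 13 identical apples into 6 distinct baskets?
C(13+6-1, 6-1) = C(18, 5) = 8568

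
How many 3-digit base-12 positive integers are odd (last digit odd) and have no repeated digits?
Last∈{1,3,5,7,9,11}. Last=0: 0. Last nonzero: 6×10×P(10,1) = 600. Total = 600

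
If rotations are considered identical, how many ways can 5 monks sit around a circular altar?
Circular: fix one position, arrange the rest. (5-1)! = 24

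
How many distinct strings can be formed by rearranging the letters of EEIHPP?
6! / (1! × 2! × 2! × 1!) = 180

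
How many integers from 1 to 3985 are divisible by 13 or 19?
⌊3985/13⌋ + ⌊3985/19⌋ - ⌊3985/247⌋ = 306 + 209 - 16 = 499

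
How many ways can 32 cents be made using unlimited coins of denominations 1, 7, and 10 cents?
Coefficient of x^32 in 1/(1-x^1) · 1/(1-x^7) · 1/(1-x^10). Case on j = number of 10-cent coins (j = 0..3); remainder r = 32 - 10j is made from {1,7} in ⌊r/7⌋+1 ways. r = 32, 22, 12, 2 → 5 + 4 + 2 + 1 = 12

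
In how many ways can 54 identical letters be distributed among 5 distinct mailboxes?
C(54+5-1, 5-1) = C(58, 4) = 424270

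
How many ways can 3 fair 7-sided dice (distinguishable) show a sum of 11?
Coefficient of x^11 in (x + x² + ... + x^7)^3. By inclusion-exclusion on dice exceeding 7: Σ_j (-1)^j C(3,j)·C(11-1-7j, 2) = C(3,0)·C(10,2) - C(3,1)·C(3,2) = 1·45 - 3·3 = 36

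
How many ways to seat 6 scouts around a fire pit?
Circular: fix one position, arrange the rest. (6-1)! = 120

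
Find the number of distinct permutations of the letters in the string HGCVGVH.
7! / (2! × 2! × 1! × 2!) = 630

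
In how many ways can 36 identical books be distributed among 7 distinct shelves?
C(36+7-1, 7-1) = C(42, 6) = 5245786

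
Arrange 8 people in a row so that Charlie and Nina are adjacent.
Treat as block: (8-1)! × 2! = 5040 × 2 = 10080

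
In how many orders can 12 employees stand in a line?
12! = 479001600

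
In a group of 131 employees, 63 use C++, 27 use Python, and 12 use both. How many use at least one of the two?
|A∪B| = |A| + |B| - |A∩B| = 63 + 27 - 12 = 78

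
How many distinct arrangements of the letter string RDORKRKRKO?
10! / (2! × 3! × 1! × 4!) = 12600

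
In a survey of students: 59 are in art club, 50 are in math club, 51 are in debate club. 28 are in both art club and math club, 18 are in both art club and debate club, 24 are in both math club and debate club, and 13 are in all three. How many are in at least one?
|A∪B∪C| = 59+50+51-28-18-24+13 = 103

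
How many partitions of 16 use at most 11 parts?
By conjugation, equals partitions of 16 into parts ≤ 11. Let r_j(i) = number of partitions of i into parts ≤ j, for i = 0..16. r_1(i) = 1 for all i; r_j(i) = r_{j-1}(i) + r_j(i-j). Rows j = 2..11: ≤2: 1 1 2 2 3 3 4 4 5 5 6 6 7 7 8 8 9; ≤3: 1 1 2 3 4 5 7 8 10 12 14 16 19 21 24 27 30; ≤4: 1 1 2 3 5 6 9 11 15 18 23 27 34 39 47 54 64; ≤5: 1 1 2 3 5 7 10 13 18 23 30 37 47 57 70 84 101; ≤6: 1 1 2 3 5 7 11 14 20 26 35 44 58 71 90 110 136; ≤7: 1 1 2 3 5 7 11 15 21 28 38 49 65 82 105 131 164; ≤8: 1 1 2 3 5 7 11 15 22 29 40 52 70 89 116 146 186; ≤9: 1 1 2 3 5 7 11 15 22 30 41 54 73 94 123 157 201; ≤10: 1 1 2 3 5 7 11 15 22 30 42 55 75 97 128 164 212; ≤11: 1 1 2 3 5 7 11 15 22 30 42 56 76 99 131 169 219. r_11(16) = 219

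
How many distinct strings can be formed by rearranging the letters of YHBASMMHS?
9! / (2! × 1! × 1! × 2! × 1! × 2!) = 45360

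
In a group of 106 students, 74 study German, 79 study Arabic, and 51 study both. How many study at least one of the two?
|A∪B| = |A| + |B| - |A∩B| = 74 + 79 - 51 = 102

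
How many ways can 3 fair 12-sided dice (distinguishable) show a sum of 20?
Coefficient of x^20 in (x + x² + ... + x^12)^3. By inclusion-exclusion on dice exceeding 12: Σ_j (-1)^j C(3,j)·C(20-1-12j, 2) = C(3,0)·C(19,2) - C(3,1)·C(7,2) = 1·171 - 3·21 = 108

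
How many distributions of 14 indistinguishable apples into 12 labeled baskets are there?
C(14+12-1, 12-1) = C(25, 11) = 4457400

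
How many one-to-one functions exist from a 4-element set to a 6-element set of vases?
P(6,4) = 6!/(6-4)! = 360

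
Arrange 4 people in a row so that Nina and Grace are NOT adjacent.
Total - adjacent = 4! - (4-1)!×2 = 24 - 12 = 12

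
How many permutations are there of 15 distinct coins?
15! = 1307674368000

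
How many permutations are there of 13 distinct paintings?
13! = 6227020800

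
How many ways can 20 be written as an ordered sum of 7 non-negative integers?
C(20+7-1, 7-1) = C(26, 6) = 230230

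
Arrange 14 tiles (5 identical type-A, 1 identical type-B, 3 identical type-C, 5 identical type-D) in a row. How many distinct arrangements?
14! / (5! × 1! × 3! × 5!) = 1009008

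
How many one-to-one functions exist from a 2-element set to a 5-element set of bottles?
P(5,2) = 5!/(5-2)! = 20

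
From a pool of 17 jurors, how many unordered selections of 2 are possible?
C(17,2) = 17!/(2!×15!) = 136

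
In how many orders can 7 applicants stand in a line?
7! = 5040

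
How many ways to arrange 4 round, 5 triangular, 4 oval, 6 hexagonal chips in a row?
19! / (4! × 5! × 4! × 6!) = 2444321880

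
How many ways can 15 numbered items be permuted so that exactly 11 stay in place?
Choose the 11 fixed points C(15,11) = 1365, derange the rest: !4 = Σ_{j=0}^{4} (-1)^j·4!/j! = 24 - 24 + 12 - 4 + 1 = 9. Product = 1365 × 9 = 12285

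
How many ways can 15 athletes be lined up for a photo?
15! = 1307674368000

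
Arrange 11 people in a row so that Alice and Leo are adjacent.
Treat as block: (11-1)! × 2! = 3628800 × 2 = 7257600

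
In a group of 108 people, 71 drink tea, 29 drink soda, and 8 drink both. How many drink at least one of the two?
|A∪B| = |A| + |B| - |A∩B| = 71 + 29 - 8 = 92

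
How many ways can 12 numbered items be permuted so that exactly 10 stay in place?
Choose the 10 fixed points C(12,10) = 66, derange the rest: !2 = Σ_{j=0}^{2} (-1)^j·2!/j! = 2 - 2 + 1 = 1. Product = 66 × 1 = 66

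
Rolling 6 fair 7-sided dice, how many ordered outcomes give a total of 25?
Coefficient of x^25 in (x + x² + ... + x^7)^6. By inclusion-exclusion on dice exceeding 7: Σ_j (-1)^j C(6,j)·C(25-1-7j, 5) = C(6,0)·C(24,5) - C(6,1)·C(17,5) + C(6,2)·C(10,5) = 1·42504 - 6·6188 + 15·252 = 9156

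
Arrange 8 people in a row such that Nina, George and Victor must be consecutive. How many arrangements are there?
Treat the 3 as one block: (8-3+1)! × 3! = 720 × 6 = 4320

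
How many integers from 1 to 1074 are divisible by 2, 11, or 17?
⌊1074/2⌋+⌊1074/11⌋+⌊1074/17⌋ - ⌊1074/22⌋-⌊1074/34⌋-⌊1074/187⌋ + ⌊1074/374⌋ = 537+97+63 - 48-31-5 + 2 = 615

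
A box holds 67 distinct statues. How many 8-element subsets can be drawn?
C(67,8) = 67!/(8!×59!) = 6522361560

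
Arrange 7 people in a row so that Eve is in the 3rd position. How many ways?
Fix one position: (7-1)! = 720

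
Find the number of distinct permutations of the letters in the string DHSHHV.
6! / (3! × 1! × 1! × 1!) = 120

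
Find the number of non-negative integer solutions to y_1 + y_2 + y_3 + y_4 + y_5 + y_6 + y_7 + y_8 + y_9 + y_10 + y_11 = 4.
C(4+11-1, 11-1) = C(14, 10) = 1001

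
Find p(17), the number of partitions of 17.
Pentagonal recurrence p(n) = p(n-1) + p(n-2) - p(n-5) - p(n-7) + p(n-12) + p(n-15) - ... gives p(0..16) = 1, 1, 2, 3, 5, 7, 11, 15, 22, 30, 42, 56, 77, 101, 135, 176, 231. p(17) = p(16) + p(15) - p(12) - p(10) + p(5) + p(2) = 231 + 176 - 77 - 42 + 7 + 2 = 297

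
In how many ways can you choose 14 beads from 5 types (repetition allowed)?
C(14+5-1, 5-1) = C(18, 4) = 3060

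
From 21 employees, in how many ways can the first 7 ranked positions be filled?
P(21,7) = 21!/(21-7)! = 586051200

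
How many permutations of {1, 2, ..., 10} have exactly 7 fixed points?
Choose the 7 fixed points C(10,7) = 120, derange the rest: !3 = Σ_{j=0}^{3} (-1)^j·3!/j! = 6 - 6 + 3 - 1 = 2. Product = 120 × 2 = 240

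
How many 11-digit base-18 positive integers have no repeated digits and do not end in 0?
Last digit: 17 nonzero choices. First digit: 16 (nonzero, ≠last). Middle 9: P(16,9) = 4151347200. Total = 1129166438400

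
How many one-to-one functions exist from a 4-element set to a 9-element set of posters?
P(9,4) = 9!/(9-4)! = 3024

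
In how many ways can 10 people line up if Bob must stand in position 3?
Fix one position: (10-1)! = 362880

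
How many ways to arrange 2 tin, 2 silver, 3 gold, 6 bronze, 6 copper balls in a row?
19! / (2! × 2! × 3! × 6! × 6!) = 9777287520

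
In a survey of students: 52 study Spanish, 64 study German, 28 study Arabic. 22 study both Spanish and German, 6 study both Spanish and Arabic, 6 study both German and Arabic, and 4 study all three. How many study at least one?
|A∪B∪C| = 52+64+28-22-6-6+4 = 114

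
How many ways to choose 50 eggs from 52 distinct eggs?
C(52,50) = 52!/(50!×2!) = 1326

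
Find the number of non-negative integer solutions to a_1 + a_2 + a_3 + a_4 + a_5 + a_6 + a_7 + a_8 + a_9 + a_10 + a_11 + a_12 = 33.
C(33+12-1, 12-1) = C(44, 11) = 7669339132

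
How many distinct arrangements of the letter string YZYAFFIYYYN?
11! / (1! × 5! × 2! × 1! × 1! × 1!) = 166320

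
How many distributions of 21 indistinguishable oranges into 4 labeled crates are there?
C(21+4-1, 4-1) = C(24, 3) = 2024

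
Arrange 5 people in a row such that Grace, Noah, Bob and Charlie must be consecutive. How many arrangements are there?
Treat the 4 as one block: (5-4+1)! × 4! = 2 × 24 = 48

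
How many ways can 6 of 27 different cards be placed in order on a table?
P(27,6) = 27!/(27-6)! = 213127200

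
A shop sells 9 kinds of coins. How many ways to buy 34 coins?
C(34+9-1, 9-1) = C(42, 8) = 118030185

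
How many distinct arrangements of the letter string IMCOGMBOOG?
10! / (1! × 1! × 2! × 1! × 3! × 2!) = 151200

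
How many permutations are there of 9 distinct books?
9! = 362880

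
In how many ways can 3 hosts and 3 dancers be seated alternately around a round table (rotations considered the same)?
Fix one of the hosts: (3-1)! ways for the remaining hosts, × 3! ways for the dancers = 2 × 6 = 12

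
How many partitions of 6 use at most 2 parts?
By conjugation, equals partitions of 6 into parts ≤ 2. Let r_j(i) = number of partitions of i into parts ≤ j, for i = 0..6. r_1(i) = 1 for all i; r_j(i) = r_{j-1}(i) + r_j(i-j). Rows j = 2..2: ≤2: 1 1 2 2 3 3 4. r_2(6) = 4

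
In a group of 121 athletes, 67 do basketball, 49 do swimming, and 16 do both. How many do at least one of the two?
|A∪B| = |A| + |B| - |A∩B| = 67 + 49 - 16 = 100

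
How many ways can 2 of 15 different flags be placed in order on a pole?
P(15,2) = 15!/(15-2)! = 210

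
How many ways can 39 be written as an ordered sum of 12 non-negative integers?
C(39+12-1, 12-1) = C(50, 11) = 37353738800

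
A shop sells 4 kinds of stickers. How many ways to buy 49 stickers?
C(49+4-1, 4-1) = C(52, 3) = 22100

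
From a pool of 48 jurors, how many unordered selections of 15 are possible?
C(48,15) = 48!/(15!×33!) = 1093260079344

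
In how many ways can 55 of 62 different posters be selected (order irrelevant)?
C(62,55) = 62!/(55!×7!) = 491796152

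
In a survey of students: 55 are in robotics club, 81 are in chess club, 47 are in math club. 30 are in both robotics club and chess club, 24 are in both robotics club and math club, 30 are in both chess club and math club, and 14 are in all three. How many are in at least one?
|A∪B∪C| = 55+81+47-30-24-30+14 = 113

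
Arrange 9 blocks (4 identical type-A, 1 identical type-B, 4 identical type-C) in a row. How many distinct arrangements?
9! / (4! × 1! × 4!) = 630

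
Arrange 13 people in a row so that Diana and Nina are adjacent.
Treat as block: (13-1)! × 2! = 479001600 × 2 = 958003200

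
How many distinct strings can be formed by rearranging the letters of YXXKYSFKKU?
10! / (1! × 2! × 1! × 1! × 2! × 3!) = 151200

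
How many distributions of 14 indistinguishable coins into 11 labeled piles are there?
C(14+11-1, 11-1) = C(24, 10) = 1961256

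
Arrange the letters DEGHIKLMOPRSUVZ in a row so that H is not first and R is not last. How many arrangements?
By inclusion-exclusion: 15! - 2×(15-1)! + (15-2)! = 1307674368000 - 174356582400 + 6227020800 = 1139544806400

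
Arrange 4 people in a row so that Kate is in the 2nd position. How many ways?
Fix one position: (4-1)! = 6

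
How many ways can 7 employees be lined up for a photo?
7! = 5040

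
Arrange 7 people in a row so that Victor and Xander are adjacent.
Treat as block: (7-1)! × 2! = 720 × 2 = 1440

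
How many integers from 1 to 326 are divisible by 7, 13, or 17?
⌊326/7⌋+⌊326/13⌋+⌊326/17⌋ - ⌊326/91⌋-⌊326/119⌋-⌊326/221⌋ + ⌊326/1547⌋ = 46+25+19 - 3-2-1 + 0 = 84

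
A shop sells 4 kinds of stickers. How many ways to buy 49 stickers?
C(49+4-1, 4-1) = C(52, 3) = 22100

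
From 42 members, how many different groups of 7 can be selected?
C(42,7) = 42!/(7!×35!) = 26978328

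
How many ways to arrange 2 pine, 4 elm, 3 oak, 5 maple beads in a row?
14! / (2! × 4! × 3! × 5!) = 2522520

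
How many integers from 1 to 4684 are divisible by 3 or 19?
⌊4684/3⌋ + ⌊4684/19⌋ - ⌊4684/57⌋ = 1561 + 246 - 82 = 1725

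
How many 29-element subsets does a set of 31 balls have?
C(31,29) = 31!/(29!×2!) = 465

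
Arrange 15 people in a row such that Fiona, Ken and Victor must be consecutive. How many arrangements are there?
Treat the 3 as one block: (15-3+1)! × 3! = 6227020800 × 6 = 37362124800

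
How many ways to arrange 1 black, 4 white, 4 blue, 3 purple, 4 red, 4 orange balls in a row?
20! / (1! × 4! × 4! × 3! × 4! × 4!) = 1222160940000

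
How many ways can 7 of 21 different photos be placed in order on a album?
P(21,7) = 21!/(21-7)! = 586051200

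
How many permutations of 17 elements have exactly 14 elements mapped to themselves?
Choose the 14 fixed points C(17,14) = 680, derange the rest: !3 = Σ_{j=0}^{3} (-1)^j·3!/j! = 6 - 6 + 3 - 1 = 2. Product = 680 × 2 = 1360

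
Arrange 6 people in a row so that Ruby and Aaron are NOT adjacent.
Total - adjacent = 6! - (6-1)!×2 = 720 - 240 = 480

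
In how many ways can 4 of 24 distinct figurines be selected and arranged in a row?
P(24,4) = 24!/(24-4)! = 255024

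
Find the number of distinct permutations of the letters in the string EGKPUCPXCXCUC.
13! / (2! × 1! × 2! × 2! × 4! × 1! × 1!) = 32432400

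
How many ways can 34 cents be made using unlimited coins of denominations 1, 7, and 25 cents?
Coefficient of x^34 in 1/(1-x^1) · 1/(1-x^7) · 1/(1-x^25). Case on j = number of 25-cent coins (j = 0..1); remainder r = 34 - 25j is made from {1,7} in ⌊r/7⌋+1 ways. r = 34, 9 → 5 + 2 = 7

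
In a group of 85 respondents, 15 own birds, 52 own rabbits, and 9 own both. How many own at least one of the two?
|A∪B| = |A| + |B| - |A∩B| = 15 + 52 - 9 = 58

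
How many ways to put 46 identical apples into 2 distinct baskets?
C(46+2-1, 2-1) = C(47, 1) = 47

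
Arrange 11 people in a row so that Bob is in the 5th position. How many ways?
Fix one position: (11-1)! = 3628800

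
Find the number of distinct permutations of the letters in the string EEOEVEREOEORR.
13! / (3! × 1! × 3! × 6!) = 240240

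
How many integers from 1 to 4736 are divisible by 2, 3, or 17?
⌊4736/2⌋+⌊4736/3⌋+⌊4736/17⌋ - ⌊4736/6⌋-⌊4736/34⌋-⌊4736/51⌋ + ⌊4736/102⌋ = 2368+1578+278 - 789-139-92 + 46 = 3250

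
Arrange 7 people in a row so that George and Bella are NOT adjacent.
Total - adjacent = 7! - (7-1)!×2 = 5040 - 1440 = 3600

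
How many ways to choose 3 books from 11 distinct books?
C(11,3) = 11!/(3!×8!) = 165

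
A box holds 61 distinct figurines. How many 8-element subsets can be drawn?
C(61,8) = 61!/(8!×53!) = 2944827765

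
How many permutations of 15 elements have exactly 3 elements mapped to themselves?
Choose the 3 fixed points C(15,3) = 455, derange the rest: !12 = Σ_{j=0}^{12} (-1)^j·12!/j! = 479001600 - 479001600 + 239500800 - 79833600 + 19958400 - 3991680 + 665280 - 95040 + 11880 - 1320 + 132 - 12 + 1 = 176214841. Product = 455 × 176214841 = 80177752655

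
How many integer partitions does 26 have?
Pentagonal recurrence p(n) = p(n-1) + p(n-2) - p(n-5) - p(n-7) + p(n-12) + p(n-15) - ... gives p(0..25) = 1, 1, 2, 3, 5, 7, 11, 15, 22, 30, 42, 56, 77, 101, 135, 176, 231, 297, 385, 490, 627, 792, 1002, 1255, 1575, 1958. p(26) = p(25) + p(24) - p(21) - p(19) + p(14) + p(11) - p(4) - p(0) = 1958 + 1575 - 792 - 490 + 135 + 56 - 5 - 1 = 2436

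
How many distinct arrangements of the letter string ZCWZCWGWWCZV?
12! / (1! × 1! × 3! × 3! × 4!) = 554400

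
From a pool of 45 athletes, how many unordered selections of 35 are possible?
C(45,35) = 45!/(35!×10!) = 3190187286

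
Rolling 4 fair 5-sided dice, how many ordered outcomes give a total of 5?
Coefficient of x^5 in (x + x² + ... + x^5)^4. By inclusion-exclusion on dice exceeding 5: Σ_j (-1)^j C(4,j)·C(5-1-5j, 3) = C(4,0)·C(4,3) = 1·4 = 4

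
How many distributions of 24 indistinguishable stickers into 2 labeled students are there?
C(24+2-1, 2-1) = C(25, 1) = 25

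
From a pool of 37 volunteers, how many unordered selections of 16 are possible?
C(37,16) = 37!/(16!×21!) = 12875774670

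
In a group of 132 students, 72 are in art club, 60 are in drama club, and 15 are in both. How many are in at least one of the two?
|A∪B| = |A| + |B| - |A∩B| = 72 + 60 - 15 = 117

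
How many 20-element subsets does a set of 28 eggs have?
C(28,20) = 28!/(20!×8!) = 3108105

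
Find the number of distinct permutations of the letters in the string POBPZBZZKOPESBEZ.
16! / (3! × 1! × 3! × 1! × 2! × 2! × 4!) = 6054048000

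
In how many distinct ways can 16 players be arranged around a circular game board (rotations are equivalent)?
Circular: fix one position, arrange the rest. (16-1)! = 1307674368000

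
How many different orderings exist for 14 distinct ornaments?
14! = 87178291200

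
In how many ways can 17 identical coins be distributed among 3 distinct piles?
C(17+3-1, 3-1) = C(19, 2) = 171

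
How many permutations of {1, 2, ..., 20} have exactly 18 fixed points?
Choose the 18 fixed points C(20,18) = 190, derange the rest: !2 = Σ_{j=0}^{2} (-1)^j·2!/j! = 2 - 2 + 1 = 1. Product = 190 × 1 = 190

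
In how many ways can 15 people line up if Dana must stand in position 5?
Fix one position: (15-1)! = 87178291200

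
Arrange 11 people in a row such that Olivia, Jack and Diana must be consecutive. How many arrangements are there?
Treat the 3 as one block: (11-3+1)! × 3! = 362880 × 6 = 2177280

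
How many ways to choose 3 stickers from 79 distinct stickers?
C(79,3) = 79!/(3!×76!) = 79079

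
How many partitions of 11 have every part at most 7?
Let r_j(i) = number of partitions of i into parts ≤ j, for i = 0..11. r_1(i) = 1 for all i; r_j(i) = r_{j-1}(i) + r_j(i-j). Rows j = 2..7: ≤2: 1 1 2 2 3 3 4 4 5 5 6 6; ≤3: 1 1 2 3 4 5 7 8 10 12 14 16; ≤4: 1 1 2 3 5 6 9 11 15 18 23 27; ≤5: 1 1 2 3 5 7 10 13 18 23 30 37; ≤6: 1 1 2 3 5 7 11 14 20 26 35 44; ≤7: 1 1 2 3 5 7 11 15 21 28 38 49. r_7(11) = 49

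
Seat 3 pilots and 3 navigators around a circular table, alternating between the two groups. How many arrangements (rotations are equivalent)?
Fix one of the pilots: (3-1)! ways for the remaining pilots, × 3! ways for the navigators = 2 × 6 = 12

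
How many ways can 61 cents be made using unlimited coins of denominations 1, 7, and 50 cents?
Coefficient of x^61 in 1/(1-x^1) · 1/(1-x^7) · 1/(1-x^50). Case on j = number of 50-cent coins (j = 0..1); remainder r = 61 - 50j is made from {1,7} in ⌊r/7⌋+1 ways. r = 61, 11 → 9 + 2 = 11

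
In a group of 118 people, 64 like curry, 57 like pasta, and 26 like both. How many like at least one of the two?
|A∪B| = |A| + |B| - |A∩B| = 64 + 57 - 26 = 95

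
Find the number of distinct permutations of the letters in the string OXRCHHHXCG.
10! / (3! × 1! × 1! × 1! × 2! × 2!) = 151200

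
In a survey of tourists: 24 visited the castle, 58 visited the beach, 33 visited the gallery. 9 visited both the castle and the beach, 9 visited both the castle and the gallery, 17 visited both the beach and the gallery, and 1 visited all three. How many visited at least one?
|A∪B∪C| = 24+58+33-9-9-17+1 = 81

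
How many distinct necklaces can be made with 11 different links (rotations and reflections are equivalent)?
(11-1)!/2 = 3628800/2 = 1814400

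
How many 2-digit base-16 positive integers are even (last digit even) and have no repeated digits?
Last∈{0,2,4,6,8,10,12,14}. Last=0: 15. Last nonzero: 7×14×P(14,0) = 98. Total = 113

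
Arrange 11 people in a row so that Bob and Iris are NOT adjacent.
Total - adjacent = 11! - (11-1)!×2 = 39916800 - 7257600 = 32659200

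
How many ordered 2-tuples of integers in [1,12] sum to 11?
Coefficient of x^11 in (x + x² + ... + x^12)^2. By inclusion-exclusion on dice exceeding 12: Σ_j (-1)^j C(2,j)·C(11-1-12j, 1) = C(2,0)·C(10,1) = 1·10 = 10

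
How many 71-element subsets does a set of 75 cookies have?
C(75,71) = 75!/(71!×4!) = 1215450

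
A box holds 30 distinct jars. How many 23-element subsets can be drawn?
C(30,23) = 30!/(23!×7!) = 2035800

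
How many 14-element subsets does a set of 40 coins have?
C(40,14) = 40!/(14!×26!) = 23206929840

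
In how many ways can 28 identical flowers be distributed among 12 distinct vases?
C(28+12-1, 12-1) = C(39, 11) = 1676056044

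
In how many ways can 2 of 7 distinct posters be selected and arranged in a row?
P(7,2) = 7!/(7-2)! = 42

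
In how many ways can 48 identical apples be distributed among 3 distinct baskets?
C(48+3-1, 3-1) = C(50, 2) = 1225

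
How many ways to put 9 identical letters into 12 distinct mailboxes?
C(9+12-1, 12-1) = C(20, 11) = 167960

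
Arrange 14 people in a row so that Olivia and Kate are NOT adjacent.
Total - adjacent = 14! - (14-1)!×2 = 87178291200 - 12454041600 = 74724249600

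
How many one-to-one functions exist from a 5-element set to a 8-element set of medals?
P(8,5) = 8!/(8-5)! = 6720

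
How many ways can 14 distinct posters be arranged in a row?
14! = 87178291200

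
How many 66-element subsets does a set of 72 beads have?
C(72,66) = 72!/(66!×6!) = 156238908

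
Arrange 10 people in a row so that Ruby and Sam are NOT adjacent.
Total - adjacent = 10! - (10-1)!×2 = 3628800 - 725760 = 2903040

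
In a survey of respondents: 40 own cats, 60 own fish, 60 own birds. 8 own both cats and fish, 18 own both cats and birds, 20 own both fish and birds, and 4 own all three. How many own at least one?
|A∪B∪C| = 40+60+60-8-18-20+4 = 118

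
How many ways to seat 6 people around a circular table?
Circular: fix one position, arrange the rest. (6-1)! = 120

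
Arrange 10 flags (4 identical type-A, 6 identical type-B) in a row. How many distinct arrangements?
10! / (4! × 6!) = 210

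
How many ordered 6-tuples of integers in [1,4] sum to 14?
Coefficient of x^14 in (x + x² + ... + x^4)^6. By inclusion-exclusion on dice exceeding 4: Σ_j (-1)^j C(6,j)·C(14-1-4j, 5) = C(6,0)·C(13,5) - C(6,1)·C(9,5) + C(6,2)·C(5,5) = 1·1287 - 6·126 + 15·1 = 546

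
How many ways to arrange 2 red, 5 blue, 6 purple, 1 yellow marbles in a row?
14! / (2! × 5! × 6! × 1!) = 504504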